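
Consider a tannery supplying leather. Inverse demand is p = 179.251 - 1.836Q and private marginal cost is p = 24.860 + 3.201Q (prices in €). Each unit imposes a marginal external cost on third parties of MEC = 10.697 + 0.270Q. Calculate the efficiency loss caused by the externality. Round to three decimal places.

Market equilibrium (private): 24.860 + 3.201Q = 179.251 - 1.836Q → Q_m = 30.6514.
Social marginal cost = private MC + MEC = 35.557 + 3.471Q.
Set SMC = demand: 35.557 + 3.471Q = 179.251 - 1.836Q → Q* = 27.0763.
The loss is the area between SMC and demand from Q* to Q_m; with linear curves that's a triangle of height MEC(Q_m).
DWL = ½ × 3.5751 × 18.9729 = 33.9150.

DWL = €33.915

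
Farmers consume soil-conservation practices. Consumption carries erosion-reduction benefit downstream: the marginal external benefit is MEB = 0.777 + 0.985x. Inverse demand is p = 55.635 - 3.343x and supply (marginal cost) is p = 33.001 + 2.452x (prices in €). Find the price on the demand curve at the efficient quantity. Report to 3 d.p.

P = €39.364

Social marginal benefit = demand + MEB = 56.412 - 2.358x.
Set SMB = MC: 56.412 - 2.358x = 33.001 + 2.452x → x* = 4.8672.
Consumer price on the demand curve at x*: 55.635 − 3.343×4.8672 = 39.3640.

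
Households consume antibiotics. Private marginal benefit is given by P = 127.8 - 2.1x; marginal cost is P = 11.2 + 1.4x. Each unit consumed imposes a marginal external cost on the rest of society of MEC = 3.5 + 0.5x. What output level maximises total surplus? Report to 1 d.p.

x* = 28.3

Social marginal benefit = demand − MEC = 124.3 - 2.6x.
Set SMB = MC: 124.3 - 2.6x = 11.2 + 1.4x → x* = 28.2750.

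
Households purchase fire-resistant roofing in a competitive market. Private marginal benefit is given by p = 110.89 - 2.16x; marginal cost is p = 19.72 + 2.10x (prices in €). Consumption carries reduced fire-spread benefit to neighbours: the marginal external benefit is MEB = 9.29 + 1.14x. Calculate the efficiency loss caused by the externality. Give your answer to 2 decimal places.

DWL = €181.87

Market equilibrium (private): 19.72 + 2.10x = 110.89 - 2.16x → x_m = 21.4014.
Social marginal benefit = demand + MEB = 120.18 - 1.02x.
Set SMB = MC: 120.18 - 1.02x = 19.72 + 2.10x → x* = 32.1987.
The welfare-loss triangle has base |x_m − x*| and height MEB(x_m) (the vertical gap between SMB and MC is zero at x* and MEB at x_m).
DWL = ½ × 10.7973 × 33.6876 = 181.8676.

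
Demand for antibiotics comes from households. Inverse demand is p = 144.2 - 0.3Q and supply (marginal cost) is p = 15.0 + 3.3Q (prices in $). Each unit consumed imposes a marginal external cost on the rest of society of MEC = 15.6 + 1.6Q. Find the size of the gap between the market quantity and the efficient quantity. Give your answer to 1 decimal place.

Market equilibrium (private): 15.0 + 3.3Q = 144.2 - 0.3Q → Q_m = 35.8889.
Social marginal benefit = demand − MEC = 128.6 - 1.9Q.
Set SMB = MC: 128.6 - 1.9Q = 15.0 + 3.3Q → Q* = 21.8462.
Gap = |35.8889 − 21.8462| = 14.0427.

14.0 units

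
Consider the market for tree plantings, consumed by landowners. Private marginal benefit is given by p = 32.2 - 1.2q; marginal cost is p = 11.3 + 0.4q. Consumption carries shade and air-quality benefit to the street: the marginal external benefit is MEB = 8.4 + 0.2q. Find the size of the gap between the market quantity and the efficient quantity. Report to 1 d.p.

7.9 units

Market equilibrium (private): 11.3 + 0.4q = 32.2 - 1.2q → q_m = 13.0625.
Social marginal benefit = demand + MEB = 40.6 - q.
Set SMB = MC: 40.6 - q = 11.3 + 0.4q → q* = 20.9286.
Gap = |13.0625 − 20.9286| = 7.8661.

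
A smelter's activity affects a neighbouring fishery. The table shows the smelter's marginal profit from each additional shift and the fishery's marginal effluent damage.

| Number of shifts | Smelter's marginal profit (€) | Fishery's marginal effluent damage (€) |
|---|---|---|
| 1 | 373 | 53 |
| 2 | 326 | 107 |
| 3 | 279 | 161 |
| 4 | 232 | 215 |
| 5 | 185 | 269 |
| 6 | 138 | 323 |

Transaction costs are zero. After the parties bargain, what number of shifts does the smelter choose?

Bargaining reaches the level where marginal profit last exceeds marginal effluent damage.
That holds through level 4 (232 ≥ 215) but not at 5 (185 < 269).

4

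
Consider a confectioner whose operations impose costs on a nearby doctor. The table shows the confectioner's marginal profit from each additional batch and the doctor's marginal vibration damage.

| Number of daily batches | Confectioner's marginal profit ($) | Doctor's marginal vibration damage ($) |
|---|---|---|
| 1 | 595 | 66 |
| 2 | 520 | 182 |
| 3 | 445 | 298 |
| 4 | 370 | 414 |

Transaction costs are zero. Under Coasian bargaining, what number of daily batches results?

3

Bargaining reaches the level where marginal profit last exceeds marginal vibration damage.
That holds through level 3 (445 ≥ 298) but not at 4 (370 < 414).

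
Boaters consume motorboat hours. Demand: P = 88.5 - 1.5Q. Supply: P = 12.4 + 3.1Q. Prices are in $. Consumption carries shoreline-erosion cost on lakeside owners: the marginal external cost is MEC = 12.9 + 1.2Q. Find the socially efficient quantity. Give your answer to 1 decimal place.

Social marginal benefit = demand − MEC = 75.6 - 2.7Q.
Set SMB = MC: 75.6 - 2.7Q = 12.4 + 3.1Q → Q* = 10.8966.

Q* = 10.9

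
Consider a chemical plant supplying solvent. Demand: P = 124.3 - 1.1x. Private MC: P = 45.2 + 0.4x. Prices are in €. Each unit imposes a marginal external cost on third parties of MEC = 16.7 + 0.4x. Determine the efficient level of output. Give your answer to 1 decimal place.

x* = 32.8

Social marginal cost = private MC + MEC = 61.9 + 0.8x.
Set SMC = demand: 61.9 + 0.8x = 124.3 - 1.1x → x* = 32.8421.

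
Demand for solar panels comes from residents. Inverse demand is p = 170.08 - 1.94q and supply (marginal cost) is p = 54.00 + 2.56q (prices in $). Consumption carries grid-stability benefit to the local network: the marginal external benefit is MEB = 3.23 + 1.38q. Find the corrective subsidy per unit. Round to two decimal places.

subsidy = $56.00 per unit

Social marginal benefit = demand + MEB = 173.31 - 0.56q.
Set SMB = MC: 173.31 - 0.56q = 54.00 + 2.56q → q* = 38.2404.
The Pigouvian subsidy equals MEB at q*: 3.23 + 1.38×38.2404 = 56.0018.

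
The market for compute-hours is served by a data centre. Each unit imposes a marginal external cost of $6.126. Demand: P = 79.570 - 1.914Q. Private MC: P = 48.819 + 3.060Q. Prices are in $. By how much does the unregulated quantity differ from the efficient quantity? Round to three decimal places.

Market equilibrium (private): 48.819 + 3.060Q = 79.570 - 1.914Q → Q_m = 6.1823.
Social marginal cost = private MC + MEC = 54.945 + 3.060Q.
Set SMC = demand: 54.945 + 3.060Q = 79.570 - 1.914Q → Q* = 4.9507.
Gap = |6.1823 − 4.9507| = 1.2316.

1.232 units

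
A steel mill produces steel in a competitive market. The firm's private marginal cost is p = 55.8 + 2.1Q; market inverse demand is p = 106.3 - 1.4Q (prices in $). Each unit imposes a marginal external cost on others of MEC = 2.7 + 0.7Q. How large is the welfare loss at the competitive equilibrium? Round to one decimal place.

DWL = $19.5

Market equilibrium (private): 55.8 + 2.1Q = 106.3 - 1.4Q → Q_m = 14.4286.
Social marginal cost = private MC + MEC = 58.5 + 2.8Q.
Set SMC = demand: 58.5 + 2.8Q = 106.3 - 1.4Q → Q* = 11.3810.
Height of the DWL triangle at Q_m is SMC(Q_m) − demand(Q_m) = MEC(Q_m) = 12.8000.
DWL = ½ × 3.0476 × 12.8000 = 19.5046.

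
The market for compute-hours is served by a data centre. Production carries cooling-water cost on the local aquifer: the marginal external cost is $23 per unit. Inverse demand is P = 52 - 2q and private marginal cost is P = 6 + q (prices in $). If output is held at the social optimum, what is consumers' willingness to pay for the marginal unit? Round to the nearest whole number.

Social marginal cost = private MC + MEC = 29 + q.
Set SMC = demand: 29 + q = 52 - 2q → q* = 7.6667.
Consumer price on the demand curve at q*: 52 − 2×7.6667 = 36.6666.

P = $37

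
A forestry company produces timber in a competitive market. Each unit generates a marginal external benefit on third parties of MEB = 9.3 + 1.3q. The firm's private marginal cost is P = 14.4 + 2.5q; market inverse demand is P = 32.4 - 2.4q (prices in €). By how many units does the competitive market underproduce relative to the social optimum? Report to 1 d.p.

3.9 units

Market equilibrium (private): 14.4 + 2.5q = 32.4 - 2.4q → q_m = 3.6735.
Social marginal cost = private MC − MEB = 5.1 + 1.2q.
Set SMC = demand: 5.1 + 1.2q = 32.4 - 2.4q → q* = 7.5833.
Gap = |3.6735 − 7.5833| = 3.9098.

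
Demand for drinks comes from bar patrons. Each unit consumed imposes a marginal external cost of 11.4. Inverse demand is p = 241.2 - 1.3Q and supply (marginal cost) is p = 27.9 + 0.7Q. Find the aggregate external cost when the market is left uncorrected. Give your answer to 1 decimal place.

Market equilibrium (private): 27.9 + 0.7Q = 241.2 - 1.3Q → Q_m = 106.6500.
Total external cost = MEC × Q_m = 11.4 × 106.6500 = 1215.8100.

1215.8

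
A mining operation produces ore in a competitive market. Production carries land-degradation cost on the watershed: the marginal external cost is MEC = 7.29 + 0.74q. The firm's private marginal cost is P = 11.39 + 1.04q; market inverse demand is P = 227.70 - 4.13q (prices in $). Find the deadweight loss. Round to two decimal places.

Market equilibrium (private): 11.39 + 1.04q = 227.70 - 4.13q → q_m = 41.8395.
Social marginal cost = private MC + MEC = 18.68 + 1.78q.
Set SMC = demand: 18.68 + 1.78q = 227.70 - 4.13q → q* = 35.3672.
Between q* and q_m the wedge SMC − demand runs linearly from 0 to MEC(q_m), so the loss is a triangle.
DWL = ½ × 6.4723 × 38.2512 = 123.7866.

DWL = $123.79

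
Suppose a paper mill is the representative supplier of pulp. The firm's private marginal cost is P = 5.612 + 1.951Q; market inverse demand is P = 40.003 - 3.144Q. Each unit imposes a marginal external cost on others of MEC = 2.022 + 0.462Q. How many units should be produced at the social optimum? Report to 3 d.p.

Social marginal cost = private MC + MEC = 7.634 + 2.413Q.
Set SMC = demand: 7.634 + 2.413Q = 40.003 - 3.144Q → Q* = 5.8249.

Q* = 5.825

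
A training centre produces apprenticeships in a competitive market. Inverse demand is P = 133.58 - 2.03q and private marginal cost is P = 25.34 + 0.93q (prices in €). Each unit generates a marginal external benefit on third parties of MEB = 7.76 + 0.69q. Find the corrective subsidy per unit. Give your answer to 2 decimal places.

subsidy = €43.02 per unit

Social marginal cost = private MC − MEB = 17.58 + 0.24q.
Set SMC = demand: 17.58 + 0.24q = 133.58 - 2.03q → q* = 51.1013.
The Pigouvian subsidy equals MEB at q*: 7.76 + 0.69×51.1013 = 43.0199.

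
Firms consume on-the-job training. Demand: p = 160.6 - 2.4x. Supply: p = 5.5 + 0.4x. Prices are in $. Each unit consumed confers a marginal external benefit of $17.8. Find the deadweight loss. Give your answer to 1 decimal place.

Market equilibrium (private): 5.5 + 0.4x = 160.6 - 2.4x → x_m = 55.3929.
Social marginal benefit = demand + MEB = 178.4 - 2.4x.
Set SMB = MC: 178.4 - 2.4x = 5.5 + 0.4x → x* = 61.7500.
The loss is the area between SMB and MC from x* to x_m; with linear curves that's a triangle of height MEB(x_m).
DWL = ½ × 6.3571 × 17.8000 = 56.5782.

DWL = $56.6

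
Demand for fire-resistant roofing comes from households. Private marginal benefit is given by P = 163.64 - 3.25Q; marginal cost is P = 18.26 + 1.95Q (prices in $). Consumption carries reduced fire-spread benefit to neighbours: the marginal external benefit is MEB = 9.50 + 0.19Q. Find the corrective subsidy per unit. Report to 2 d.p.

subsidy = $15.37 per unit

Social marginal benefit = demand + MEB = 173.14 - 3.06Q.
Set SMB = MC: 173.14 - 3.06Q = 18.26 + 1.95Q → Q* = 30.9142.
The Pigouvian subsidy equals MEB at Q*: 9.50 + 0.19×30.9142 = 15.3737.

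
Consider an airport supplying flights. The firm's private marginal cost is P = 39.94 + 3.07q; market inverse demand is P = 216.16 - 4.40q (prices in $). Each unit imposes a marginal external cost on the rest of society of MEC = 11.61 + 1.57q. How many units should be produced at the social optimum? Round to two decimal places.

q* = 18.21

Social marginal cost = private MC + MEC = 51.55 + 4.64q.
Set SMC = demand: 51.55 + 4.64q = 216.16 - 4.40q → q* = 18.2091.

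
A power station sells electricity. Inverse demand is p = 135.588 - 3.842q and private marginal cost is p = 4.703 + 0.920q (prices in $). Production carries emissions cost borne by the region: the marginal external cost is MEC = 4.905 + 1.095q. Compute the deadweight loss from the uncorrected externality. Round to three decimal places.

DWL = $104.584

Market equilibrium (private): 4.703 + 0.920q = 135.588 - 3.842q → q_m = 27.4853.
Social marginal cost = private MC + MEC = 9.608 + 2.015q.
Set SMC = demand: 9.608 + 2.015q = 135.588 - 3.842q → q* = 21.5093.
Height of the DWL triangle at q_m is SMC(q_m) − demand(q_m) = MEC(q_m) = 35.0014.
DWL = ½ × 5.9760 × 35.0014 = 104.5842.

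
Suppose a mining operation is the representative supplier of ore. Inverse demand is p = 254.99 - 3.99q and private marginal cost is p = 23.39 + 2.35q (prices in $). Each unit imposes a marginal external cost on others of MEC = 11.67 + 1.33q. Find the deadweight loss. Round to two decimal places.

Market equilibrium (private): 23.39 + 2.35q = 254.99 - 3.99q → q_m = 36.5300.
Social marginal cost = private MC + MEC = 35.06 + 3.68q.
Set SMC = demand: 35.06 + 3.68q = 254.99 - 3.99q → q* = 28.6741.
Height of the DWL triangle at q_m is SMC(q_m) − demand(q_m) = MEC(q_m) = 60.2549.
DWL = ½ × 7.8559 × 60.2549 = 236.6782.

DWL = $236.68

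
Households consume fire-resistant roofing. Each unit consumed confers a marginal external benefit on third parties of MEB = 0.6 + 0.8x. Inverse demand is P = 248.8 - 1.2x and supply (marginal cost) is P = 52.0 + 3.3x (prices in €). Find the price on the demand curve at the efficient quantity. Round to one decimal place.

Social marginal benefit = demand + MEB = 249.4 - 0.4x.
Set SMB = MC: 249.4 - 0.4x = 52.0 + 3.3x → x* = 53.3514.
Consumer price on the demand curve at x*: 248.8 − 1.2×53.3514 = 184.7783.

P = €184.8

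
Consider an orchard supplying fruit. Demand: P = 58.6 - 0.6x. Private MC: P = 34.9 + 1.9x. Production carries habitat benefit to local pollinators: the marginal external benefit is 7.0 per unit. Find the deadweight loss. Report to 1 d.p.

Market equilibrium (private): 34.9 + 1.9x = 58.6 - 0.6x → x_m = 9.4800.
Social marginal cost = private MC − MEB = 27.9 + 1.9x.
Set SMC = demand: 27.9 + 1.9x = 58.6 - 0.6x → x* = 12.2800.
The loss is the area between SMC and demand from x* to x_m; with linear curves that's a triangle of height MEB(x_m).
DWL = ½ × 2.8000 × 7.0000 = 9.8000.

DWL = 9.8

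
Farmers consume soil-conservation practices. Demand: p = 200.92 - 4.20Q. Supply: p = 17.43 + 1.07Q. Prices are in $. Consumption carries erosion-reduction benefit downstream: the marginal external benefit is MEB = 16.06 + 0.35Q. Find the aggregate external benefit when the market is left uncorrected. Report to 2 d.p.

$771.32

Market equilibrium (private): 17.43 + 1.07Q = 200.92 - 4.20Q → Q_m = 34.8178.
Total external benefit = ∫₀^{Q_m} (16.06 + 0.35Q) dQ = 16.06×34.8178 + ½×0.35×34.8178² = 771.3227.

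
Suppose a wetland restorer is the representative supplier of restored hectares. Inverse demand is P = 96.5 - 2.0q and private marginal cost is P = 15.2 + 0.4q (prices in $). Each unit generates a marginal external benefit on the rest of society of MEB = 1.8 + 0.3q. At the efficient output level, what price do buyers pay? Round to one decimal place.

P = $17.4

Social marginal cost = private MC − MEB = 13.4 + 0.1q.
Set SMC = demand: 13.4 + 0.1q = 96.5 - 2.0q → q* = 39.5714.
Consumer price on the demand curve at q*: 96.5 − 2.0×39.5714 = 17.3572.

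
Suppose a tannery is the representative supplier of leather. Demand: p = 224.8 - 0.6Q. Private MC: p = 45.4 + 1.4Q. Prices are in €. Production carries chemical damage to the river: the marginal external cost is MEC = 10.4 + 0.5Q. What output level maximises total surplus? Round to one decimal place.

Social marginal cost = private MC + MEC = 55.8 + 1.9Q.
Set SMC = demand: 55.8 + 1.9Q = 224.8 - 0.6Q → Q* = 67.6000.

Q* = 67.6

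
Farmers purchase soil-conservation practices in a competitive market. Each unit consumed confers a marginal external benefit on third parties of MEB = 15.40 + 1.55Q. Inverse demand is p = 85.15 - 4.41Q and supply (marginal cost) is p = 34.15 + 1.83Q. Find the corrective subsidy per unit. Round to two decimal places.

Social marginal benefit = demand + MEB = 100.55 - 2.86Q.
Set SMB = MC: 100.55 - 2.86Q = 34.15 + 1.83Q → Q* = 14.1578.
The Pigouvian subsidy equals MEB at Q*: 15.40 + 1.55×14.1578 = 37.3446.

subsidy = 37.34 per unit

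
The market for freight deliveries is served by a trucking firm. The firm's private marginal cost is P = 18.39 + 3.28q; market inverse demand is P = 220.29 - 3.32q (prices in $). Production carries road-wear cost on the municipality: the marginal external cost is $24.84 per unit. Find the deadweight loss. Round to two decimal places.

DWL = $46.74

Market equilibrium (private): 18.39 + 3.28q = 220.29 - 3.32q → q_m = 30.5909.
Social marginal cost = private MC + MEC = 43.23 + 3.28q.
Set SMC = demand: 43.23 + 3.28q = 220.29 - 3.32q → q* = 26.8273.
Between q* and q_m the wedge SMC − demand runs linearly from 0 to MEC(q_m), so the loss is a triangle.
DWL = ½ × 3.7636 × 24.8400 = 46.7439.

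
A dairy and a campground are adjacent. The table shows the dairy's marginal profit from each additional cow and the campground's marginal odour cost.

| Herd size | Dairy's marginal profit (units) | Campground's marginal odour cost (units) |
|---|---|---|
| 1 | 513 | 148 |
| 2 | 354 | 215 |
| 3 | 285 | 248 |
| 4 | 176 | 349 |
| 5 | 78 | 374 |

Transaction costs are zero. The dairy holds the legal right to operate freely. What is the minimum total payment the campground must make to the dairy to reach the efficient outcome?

Left alone the dairy would choose level 5 (marginal profit stays positive).
Efficient level: k* = 3 (marginal profit ≥ marginal odour cost through 3).
The campground must at least cover the dairy's forgone profit from cutting 5→3: 176 + 78 = 254.

254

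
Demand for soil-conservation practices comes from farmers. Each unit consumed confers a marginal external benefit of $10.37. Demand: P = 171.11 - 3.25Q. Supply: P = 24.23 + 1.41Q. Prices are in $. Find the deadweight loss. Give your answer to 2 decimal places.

Market equilibrium (private): 24.23 + 1.41Q = 171.11 - 3.25Q → Q_m = 31.5193.
Social marginal benefit = demand + MEB = 181.48 - 3.25Q.
Set SMB = MC: 181.48 - 3.25Q = 24.23 + 1.41Q → Q* = 33.7446.
The welfare-loss triangle has base |Q_m − Q*| and height MEB(Q_m) (the vertical gap between SMB and MC is zero at Q* and MEB at Q_m).
DWL = ½ × 2.2253 × 10.3700 = 11.5382.

DWL = $11.54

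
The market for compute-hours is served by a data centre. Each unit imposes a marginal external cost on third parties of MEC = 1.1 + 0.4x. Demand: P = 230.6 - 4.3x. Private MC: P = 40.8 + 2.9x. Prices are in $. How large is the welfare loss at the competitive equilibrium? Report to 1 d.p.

DWL = $8.9

Market equilibrium (private): 40.8 + 2.9x = 230.6 - 4.3x → x_m = 26.3611.
Social marginal cost = private MC + MEC = 41.9 + 3.3x.
Set SMC = demand: 41.9 + 3.3x = 230.6 - 4.3x → x* = 24.8289.
The welfare-loss triangle has base |x_m − x*| and height MEC(x_m) (the vertical gap between SMC and demand is zero at x* and MEC at x_m).
DWL = ½ × 1.5322 × 11.6444 = 8.9208.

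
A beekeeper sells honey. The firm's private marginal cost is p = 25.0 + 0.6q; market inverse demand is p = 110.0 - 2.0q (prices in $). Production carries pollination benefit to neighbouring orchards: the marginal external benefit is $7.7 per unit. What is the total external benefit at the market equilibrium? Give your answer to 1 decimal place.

$251.7

Market equilibrium (private): 25.0 + 0.6q = 110.0 - 2.0q → q_m = 32.6923.
Total external benefit = MEB × q_m = 7.7 × 32.6923 = 251.7307.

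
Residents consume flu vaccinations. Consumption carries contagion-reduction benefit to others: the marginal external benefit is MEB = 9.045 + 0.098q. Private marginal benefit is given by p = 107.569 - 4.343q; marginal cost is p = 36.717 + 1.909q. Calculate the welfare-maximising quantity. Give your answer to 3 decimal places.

q* = 12.983

Social marginal benefit = demand + MEB = 116.614 - 4.245q.
Set SMB = MC: 116.614 - 4.245q = 36.717 + 1.909q → q* = 12.9829.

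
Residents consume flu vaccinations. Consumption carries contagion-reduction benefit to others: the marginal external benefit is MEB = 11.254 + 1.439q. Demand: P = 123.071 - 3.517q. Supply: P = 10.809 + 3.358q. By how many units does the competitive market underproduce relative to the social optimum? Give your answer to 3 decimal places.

6.393 units

Market equilibrium (private): 10.809 + 3.358q = 123.071 - 3.517q → q_m = 16.3290.
Social marginal benefit = demand + MEB = 134.325 - 2.078q.
Set SMB = MC: 134.325 - 2.078q = 10.809 + 3.358q → q* = 22.7219.
Gap = |16.3290 − 22.7219| = 6.3929.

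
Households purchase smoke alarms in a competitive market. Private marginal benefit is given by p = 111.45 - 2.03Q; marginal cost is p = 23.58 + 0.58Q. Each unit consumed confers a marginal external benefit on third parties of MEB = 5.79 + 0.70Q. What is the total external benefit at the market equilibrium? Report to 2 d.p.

Market equilibrium (private): 23.58 + 0.58Q = 111.45 - 2.03Q → Q_m = 33.6667.
Total external benefit = ∫₀^{Q_m} (5.79 + 0.70Q) dQ = 5.79×33.6667 + ½×0.70×33.6667² = 591.6365.

591.64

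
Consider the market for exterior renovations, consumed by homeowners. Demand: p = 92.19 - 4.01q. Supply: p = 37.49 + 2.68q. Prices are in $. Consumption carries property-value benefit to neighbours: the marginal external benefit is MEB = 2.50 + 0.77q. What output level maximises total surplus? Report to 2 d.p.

Social marginal benefit = demand + MEB = 94.69 - 3.24q.
Set SMB = MC: 94.69 - 3.24q = 37.49 + 2.68q → q* = 9.6622.

q* = 9.66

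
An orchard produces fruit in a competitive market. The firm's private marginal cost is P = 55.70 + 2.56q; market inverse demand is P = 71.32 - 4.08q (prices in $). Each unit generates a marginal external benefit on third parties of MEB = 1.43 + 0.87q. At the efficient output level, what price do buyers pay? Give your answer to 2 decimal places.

P = $59.26

Social marginal cost = private MC − MEB = 54.27 + 1.69q.
Set SMC = demand: 54.27 + 1.69q = 71.32 - 4.08q → q* = 2.9549.
Consumer price on the demand curve at q*: 71.32 − 4.08×2.9549 = 59.2640.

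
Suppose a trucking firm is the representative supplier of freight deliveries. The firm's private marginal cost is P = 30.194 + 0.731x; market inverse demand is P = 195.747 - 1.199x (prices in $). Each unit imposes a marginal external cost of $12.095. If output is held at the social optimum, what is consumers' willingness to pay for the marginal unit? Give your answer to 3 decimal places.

P = $100.412

Social marginal cost = private MC + MEC = 42.289 + 0.731x.
Set SMC = demand: 42.289 + 0.731x = 195.747 - 1.199x → x* = 79.5119.
Consumer price on the demand curve at x*: 195.747 − 1.199×79.5119 = 100.4122.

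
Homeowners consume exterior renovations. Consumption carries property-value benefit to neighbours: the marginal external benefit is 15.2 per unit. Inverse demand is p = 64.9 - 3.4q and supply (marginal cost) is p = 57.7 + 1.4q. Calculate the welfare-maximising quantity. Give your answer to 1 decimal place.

q* = 4.7

Social marginal benefit = demand + MEB = 80.1 - 3.4q.
Set SMB = MC: 80.1 - 3.4q = 57.7 + 1.4q → q* = 4.6667.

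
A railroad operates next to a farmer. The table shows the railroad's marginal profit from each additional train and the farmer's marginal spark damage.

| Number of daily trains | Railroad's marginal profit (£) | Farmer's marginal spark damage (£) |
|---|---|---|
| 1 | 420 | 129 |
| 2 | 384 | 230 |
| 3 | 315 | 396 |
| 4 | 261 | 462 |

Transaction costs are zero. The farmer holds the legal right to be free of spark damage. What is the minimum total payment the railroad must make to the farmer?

£359

Efficient level: marginal profit ≥ marginal spark damage through level 2, so k* = 2.
With the farmer holding the right, the railroad must at least compensate total damage at k*: 129 + 230 = 359.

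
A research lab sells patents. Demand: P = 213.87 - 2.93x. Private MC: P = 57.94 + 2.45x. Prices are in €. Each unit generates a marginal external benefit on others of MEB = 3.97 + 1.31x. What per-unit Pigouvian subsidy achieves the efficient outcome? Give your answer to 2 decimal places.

Social marginal cost = private MC − MEB = 53.97 + 1.14x.
Set SMC = demand: 53.97 + 1.14x = 213.87 - 2.93x → x* = 39.2875.
The Pigouvian subsidy equals MEB at x*: 3.97 + 1.31×39.2875 = 55.4366.

subsidy = €55.44 per unit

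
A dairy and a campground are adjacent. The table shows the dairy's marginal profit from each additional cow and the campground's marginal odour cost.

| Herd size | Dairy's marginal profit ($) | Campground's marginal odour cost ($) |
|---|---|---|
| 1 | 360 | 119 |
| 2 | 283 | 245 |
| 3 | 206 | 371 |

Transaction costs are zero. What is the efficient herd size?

Bargaining reaches the level where marginal profit last exceeds marginal odour cost.
That holds through level 2 (283 ≥ 245) but not at 3 (206 < 371).

2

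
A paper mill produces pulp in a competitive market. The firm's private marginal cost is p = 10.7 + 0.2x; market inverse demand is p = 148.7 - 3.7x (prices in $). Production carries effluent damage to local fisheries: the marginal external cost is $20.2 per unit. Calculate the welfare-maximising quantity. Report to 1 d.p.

x* = 30.2

Social marginal cost = private MC + MEC = 30.9 + 0.2x.
Set SMC = demand: 30.9 + 0.2x = 148.7 - 3.7x → x* = 30.2051.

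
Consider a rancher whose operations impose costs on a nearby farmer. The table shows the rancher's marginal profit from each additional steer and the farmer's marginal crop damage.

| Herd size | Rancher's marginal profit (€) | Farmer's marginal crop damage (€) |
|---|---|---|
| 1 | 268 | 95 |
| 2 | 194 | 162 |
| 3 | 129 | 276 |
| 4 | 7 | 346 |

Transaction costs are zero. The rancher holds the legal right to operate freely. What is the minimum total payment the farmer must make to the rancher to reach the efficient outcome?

Left alone the rancher would choose level 4 (marginal profit stays positive).
Efficient level: k* = 2 (marginal profit ≥ marginal crop damage through 2).
The farmer must at least cover the rancher's forgone profit from cutting 4→2: 129 + 7 = 136.

€136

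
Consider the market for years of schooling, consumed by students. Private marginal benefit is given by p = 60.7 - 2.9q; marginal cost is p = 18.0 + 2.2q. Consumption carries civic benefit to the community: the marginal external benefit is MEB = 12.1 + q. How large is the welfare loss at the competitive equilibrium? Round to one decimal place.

Market equilibrium (private): 18.0 + 2.2q = 60.7 - 2.9q → q_m = 8.3725.
Social marginal benefit = demand + MEB = 72.8 - 1.9q.
Set SMB = MC: 72.8 - 1.9q = 18.0 + 2.2q → q* = 13.3659.
The loss is the area between SMB and MC from q* to q_m; with linear curves that's a triangle of height MEB(q_m).
DWL = ½ × 4.9934 × 20.4725 = 51.1137.

DWL = 51.1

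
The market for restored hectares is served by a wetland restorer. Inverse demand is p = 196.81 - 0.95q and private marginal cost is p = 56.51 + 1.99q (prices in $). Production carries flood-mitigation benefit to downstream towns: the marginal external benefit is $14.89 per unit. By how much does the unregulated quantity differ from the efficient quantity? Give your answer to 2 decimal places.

Market equilibrium (private): 56.51 + 1.99q = 196.81 - 0.95q → q_m = 47.7211.
Social marginal cost = private MC − MEB = 41.62 + 1.99q.
Set SMC = demand: 41.62 + 1.99q = 196.81 - 0.95q → q* = 52.7857.
Gap = |47.7211 − 52.7857| = 5.0646.

5.06 units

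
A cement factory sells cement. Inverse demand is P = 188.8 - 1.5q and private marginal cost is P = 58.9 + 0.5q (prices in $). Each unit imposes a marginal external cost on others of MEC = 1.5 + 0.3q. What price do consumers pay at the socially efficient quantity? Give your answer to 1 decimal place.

P = $105.1

Social marginal cost = private MC + MEC = 60.4 + 0.8q.
Set SMC = demand: 60.4 + 0.8q = 188.8 - 1.5q → q* = 55.8261.
Consumer price on the demand curve at q*: 188.8 − 1.5×55.8261 = 105.0609.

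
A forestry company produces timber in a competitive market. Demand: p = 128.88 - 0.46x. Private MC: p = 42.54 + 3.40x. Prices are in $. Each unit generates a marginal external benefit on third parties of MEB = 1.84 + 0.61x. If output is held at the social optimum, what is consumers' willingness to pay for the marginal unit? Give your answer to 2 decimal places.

P = $116.40

Social marginal cost = private MC − MEB = 40.70 + 2.79x.
Set SMC = demand: 40.70 + 2.79x = 128.88 - 0.46x → x* = 27.1323.
Consumer price on the demand curve at x*: 128.88 − 0.46×27.1323 = 116.3991.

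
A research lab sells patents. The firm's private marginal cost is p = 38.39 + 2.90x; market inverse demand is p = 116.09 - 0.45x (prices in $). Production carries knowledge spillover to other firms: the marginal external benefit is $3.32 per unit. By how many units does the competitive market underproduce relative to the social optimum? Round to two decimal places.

0.99 units

Market equilibrium (private): 38.39 + 2.90x = 116.09 - 0.45x → x_m = 23.1940.
Social marginal cost = private MC − MEB = 35.07 + 2.90x.
Set SMC = demand: 35.07 + 2.90x = 116.09 - 0.45x → x* = 24.1851.
Gap = |23.1940 − 24.1851| = 0.9911.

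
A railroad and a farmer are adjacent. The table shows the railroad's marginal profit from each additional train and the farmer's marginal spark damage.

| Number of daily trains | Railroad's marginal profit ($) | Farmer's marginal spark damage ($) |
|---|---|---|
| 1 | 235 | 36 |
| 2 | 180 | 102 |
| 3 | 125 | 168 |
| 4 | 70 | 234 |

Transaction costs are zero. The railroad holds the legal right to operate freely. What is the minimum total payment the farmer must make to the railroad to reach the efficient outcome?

$195

Left alone the railroad would choose level 4 (marginal profit stays positive).
Efficient level: k* = 2 (marginal profit ≥ marginal spark damage through 2).
The farmer must at least cover the railroad's forgone profit from cutting 4→2: 125 + 70 = 195.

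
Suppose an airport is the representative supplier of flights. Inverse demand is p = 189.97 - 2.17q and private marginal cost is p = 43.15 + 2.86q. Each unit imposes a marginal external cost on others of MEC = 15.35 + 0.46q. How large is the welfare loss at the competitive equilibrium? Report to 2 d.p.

Market equilibrium (private): 43.15 + 2.86q = 189.97 - 2.17q → q_m = 29.1889.
Social marginal cost = private MC + MEC = 58.50 + 3.32q.
Set SMC = demand: 58.50 + 3.32q = 189.97 - 2.17q → q* = 23.9472.
Between q* and q_m the wedge SMC − demand runs linearly from 0 to MEC(q_m), so the loss is a triangle.
DWL = ½ × 5.2417 × 28.7769 = 75.4199.

DWL = 75.42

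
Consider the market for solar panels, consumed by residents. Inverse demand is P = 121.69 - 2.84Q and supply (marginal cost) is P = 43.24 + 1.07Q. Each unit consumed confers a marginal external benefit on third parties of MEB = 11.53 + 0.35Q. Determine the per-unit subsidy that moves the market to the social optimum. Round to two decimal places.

subsidy = 20.38 per unit

Social marginal benefit = demand + MEB = 133.22 - 2.49Q.
Set SMB = MC: 133.22 - 2.49Q = 43.24 + 1.07Q → Q* = 25.2753.
The Pigouvian subsidy equals MEB at Q*: 11.53 + 0.35×25.2753 = 20.3764.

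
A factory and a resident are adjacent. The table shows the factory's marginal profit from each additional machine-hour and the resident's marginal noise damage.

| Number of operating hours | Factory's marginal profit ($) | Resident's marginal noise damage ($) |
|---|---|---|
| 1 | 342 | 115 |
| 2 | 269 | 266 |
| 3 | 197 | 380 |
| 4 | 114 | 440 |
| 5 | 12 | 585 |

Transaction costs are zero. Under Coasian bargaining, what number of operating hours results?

2

Bargaining reaches the level where marginal profit last exceeds marginal noise damage.
That holds through level 2 (269 ≥ 266) but not at 3 (197 < 380).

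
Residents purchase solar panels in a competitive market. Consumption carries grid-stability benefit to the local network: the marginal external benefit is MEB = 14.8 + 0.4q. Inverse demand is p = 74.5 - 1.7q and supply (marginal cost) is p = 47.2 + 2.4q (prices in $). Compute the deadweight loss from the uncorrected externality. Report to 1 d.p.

DWL = $41.2

Market equilibrium (private): 47.2 + 2.4q = 74.5 - 1.7q → q_m = 6.6585.
Social marginal benefit = demand + MEB = 89.3 - 1.3q.
Set SMB = MC: 89.3 - 1.3q = 47.2 + 2.4q → q* = 11.3784.
The welfare-loss triangle has base |q_m − q*| and height MEB(q_m) (the vertical gap between SMB and MC is zero at q* and MEB at q_m).
DWL = ½ × 4.7199 × 17.4634 = 41.2128.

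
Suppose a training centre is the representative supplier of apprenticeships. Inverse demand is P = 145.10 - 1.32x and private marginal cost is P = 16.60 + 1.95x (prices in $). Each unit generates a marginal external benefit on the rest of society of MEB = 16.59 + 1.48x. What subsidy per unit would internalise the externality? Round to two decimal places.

Social marginal cost = private MC − MEB = 0.01 + 0.47x.
Set SMC = demand: 0.01 + 0.47x = 145.10 - 1.32x → x* = 81.0559.
The Pigouvian subsidy equals MEB at x*: 16.59 + 1.48×81.0559 = 136.5527.

subsidy = $136.55 per unit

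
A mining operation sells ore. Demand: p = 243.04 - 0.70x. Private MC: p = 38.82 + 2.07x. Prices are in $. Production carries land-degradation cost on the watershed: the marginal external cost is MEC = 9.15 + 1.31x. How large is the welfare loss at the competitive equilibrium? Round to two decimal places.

DWL = $1369.97

Market equilibrium (private): 38.82 + 2.07x = 243.04 - 0.70x → x_m = 73.7256.
Social marginal cost = private MC + MEC = 47.97 + 3.38x.
Set SMC = demand: 47.97 + 3.38x = 243.04 - 0.70x → x* = 47.8113.
The welfare-loss triangle has base |x_m − x*| and height MEC(x_m) (the vertical gap between SMC and demand is zero at x* and MEC at x_m).
DWL = ½ × 25.9143 × 105.7306 = 1369.9672.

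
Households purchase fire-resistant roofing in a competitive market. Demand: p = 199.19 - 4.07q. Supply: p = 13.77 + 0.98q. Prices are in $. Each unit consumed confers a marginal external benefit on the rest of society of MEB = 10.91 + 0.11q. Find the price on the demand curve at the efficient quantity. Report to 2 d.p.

Social marginal benefit = demand + MEB = 210.10 - 3.96q.
Set SMB = MC: 210.10 - 3.96q = 13.77 + 0.98q → q* = 39.7429.
Consumer price on the demand curve at q*: 199.19 − 4.07×39.7429 = 37.4364.

P = $37.44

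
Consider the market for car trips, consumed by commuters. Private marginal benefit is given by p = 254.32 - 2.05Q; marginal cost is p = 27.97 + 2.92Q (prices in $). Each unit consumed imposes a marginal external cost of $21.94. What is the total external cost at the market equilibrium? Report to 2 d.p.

Market equilibrium (private): 27.97 + 2.92Q = 254.32 - 2.05Q → Q_m = 45.5433.
Total external cost = MEC × Q_m = 21.94 × 45.5433 = 999.2200.

$999.22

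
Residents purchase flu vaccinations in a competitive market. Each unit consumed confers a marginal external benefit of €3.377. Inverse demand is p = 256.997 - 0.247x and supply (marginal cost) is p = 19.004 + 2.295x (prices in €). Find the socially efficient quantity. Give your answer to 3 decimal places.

Social marginal benefit = demand + MEB = 260.374 - 0.247x.
Set SMB = MC: 260.374 - 0.247x = 19.004 + 2.295x → x* = 94.9528.

x* = 94.953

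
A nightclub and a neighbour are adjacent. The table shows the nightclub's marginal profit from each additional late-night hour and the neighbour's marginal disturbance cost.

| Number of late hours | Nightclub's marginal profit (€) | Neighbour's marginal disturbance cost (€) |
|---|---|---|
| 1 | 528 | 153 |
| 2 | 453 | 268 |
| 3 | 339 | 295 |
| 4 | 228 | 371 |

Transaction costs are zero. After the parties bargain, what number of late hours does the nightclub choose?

Bargaining reaches the level where marginal profit last exceeds marginal disturbance cost.
That holds through level 3 (339 ≥ 295) but not at 4 (228 < 371).

3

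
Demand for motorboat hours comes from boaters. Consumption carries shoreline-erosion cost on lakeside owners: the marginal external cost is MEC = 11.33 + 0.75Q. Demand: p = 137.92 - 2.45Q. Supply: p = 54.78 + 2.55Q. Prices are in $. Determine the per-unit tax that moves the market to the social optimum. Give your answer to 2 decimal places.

tax = $20.70 per unit

Social marginal benefit = demand − MEC = 126.59 - 3.20Q.
Set SMB = MC: 126.59 - 3.20Q = 54.78 + 2.55Q → Q* = 12.4887.
The Pigouvian tax equals MEC at Q*: 11.33 + 0.75×12.4887 = 20.6965.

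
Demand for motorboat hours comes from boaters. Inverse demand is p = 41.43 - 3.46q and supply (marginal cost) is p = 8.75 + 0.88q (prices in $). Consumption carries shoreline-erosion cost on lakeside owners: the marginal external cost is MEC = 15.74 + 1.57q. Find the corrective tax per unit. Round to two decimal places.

tax = $20.24 per unit

Social marginal benefit = demand − MEC = 25.69 - 5.03q.
Set SMB = MC: 25.69 - 5.03q = 8.75 + 0.88q → q* = 2.8663.
The Pigouvian tax equals MEC at q*: 15.74 + 1.57×2.8663 = 20.2401.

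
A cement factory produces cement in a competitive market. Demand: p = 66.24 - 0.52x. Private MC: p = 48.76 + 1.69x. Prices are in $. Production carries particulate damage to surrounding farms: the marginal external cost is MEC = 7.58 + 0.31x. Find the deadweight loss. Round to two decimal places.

Market equilibrium (private): 48.76 + 1.69x = 66.24 - 0.52x → x_m = 7.9095.
Social marginal cost = private MC + MEC = 56.34 + 2.00x.
Set SMC = demand: 56.34 + 2.00x = 66.24 - 0.52x → x* = 3.9286.
Between x* and x_m the wedge SMC − demand runs linearly from 0 to MEC(x_m), so the loss is a triangle.
DWL = ½ × 3.9809 × 10.0319 = 19.9680.

DWL = $19.97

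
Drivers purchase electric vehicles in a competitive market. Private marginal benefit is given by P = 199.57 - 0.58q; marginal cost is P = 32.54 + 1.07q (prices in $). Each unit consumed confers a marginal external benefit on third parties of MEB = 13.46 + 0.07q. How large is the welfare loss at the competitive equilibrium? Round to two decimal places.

DWL = $133.59

Market equilibrium (private): 32.54 + 1.07q = 199.57 - 0.58q → q_m = 101.2303.
Social marginal benefit = demand + MEB = 213.03 - 0.51q.
Set SMB = MC: 213.03 - 0.51q = 32.54 + 1.07q → q* = 114.2342.
The welfare-loss triangle has base |q_m − q*| and height MEB(q_m) (the vertical gap between SMB and MC is zero at q* and MEB at q_m).
DWL = ½ × 13.0039 × 20.5461 = 133.5897.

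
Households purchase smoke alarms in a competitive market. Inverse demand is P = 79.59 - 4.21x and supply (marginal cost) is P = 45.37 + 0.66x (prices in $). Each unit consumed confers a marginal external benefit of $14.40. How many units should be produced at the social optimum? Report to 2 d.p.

Social marginal benefit = demand + MEB = 93.99 - 4.21x.
Set SMB = MC: 93.99 - 4.21x = 45.37 + 0.66x → x* = 9.9836.

x* = 9.98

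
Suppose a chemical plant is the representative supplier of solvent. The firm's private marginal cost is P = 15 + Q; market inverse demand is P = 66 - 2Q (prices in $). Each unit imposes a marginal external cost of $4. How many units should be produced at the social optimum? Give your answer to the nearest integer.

Social marginal cost = private MC + MEC = 19 + Q.
Set SMC = demand: 19 + Q = 66 - 2Q → Q* = 15.6667.

Q* = 16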